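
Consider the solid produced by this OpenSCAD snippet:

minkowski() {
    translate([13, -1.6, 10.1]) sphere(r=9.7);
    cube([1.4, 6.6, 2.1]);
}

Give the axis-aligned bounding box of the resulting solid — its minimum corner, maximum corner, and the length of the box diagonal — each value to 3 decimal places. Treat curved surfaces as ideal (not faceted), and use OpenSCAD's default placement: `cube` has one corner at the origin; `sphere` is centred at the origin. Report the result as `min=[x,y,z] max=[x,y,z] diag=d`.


A = translate([13, -1.6, 10.1]) sphere(r=9.7) → bbox [3.3,-11.3,0.4] .. [22.7,8.1,19.8]
B = cube([1.4, 6.6, 2.1]) → bbox [0,0,0] .. [1.4,6.6,2.1]
lo = A.lo+B.lo = [3.3+0, -11.3+0, 0.4+0] = [3.300,-11.300,0.400]
hi = A.hi+B.hi = [22.7+1.4, 8.1+6.6, 19.8+2.1] = [24.100,14.700,21.900]
diag = √(20.8²+26²+21.5²) = √1570.89 = 39.634

min=[3.300,-11.300,0.400] max=[24.100,14.700,21.900] diag=39.634


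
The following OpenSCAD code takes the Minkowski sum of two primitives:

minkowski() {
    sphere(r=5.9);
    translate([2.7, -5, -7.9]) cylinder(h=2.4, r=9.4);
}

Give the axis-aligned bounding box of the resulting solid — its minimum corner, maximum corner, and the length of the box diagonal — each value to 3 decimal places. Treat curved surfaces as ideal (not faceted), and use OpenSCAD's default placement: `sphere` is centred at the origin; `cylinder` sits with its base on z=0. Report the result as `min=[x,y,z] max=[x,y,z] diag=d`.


A = translate([2.7, -5, -7.9]) cylinder(h=2.4, r=9.4) → bbox [-6.7,-14.4,-7.9] .. [12.1,4.4,-5.5]
B = sphere(r=5.9) → bbox [-5.9,-5.9,-5.9] .. [5.9,5.9,5.9]
lo = A.lo+B.lo = [-6.7-5.9, -14.4-5.9, -7.9-5.9] = [-12.600,-20.300,-13.800]
hi = A.hi+B.hi = [12.1+5.9, 4.4+5.9, -5.5+5.9] = [18.000,10.300,0.400]
diag = √(30.6²+30.6²+14.2²) = √2074.36 = 45.545

min=[-12.600,-20.300,-13.800] max=[18.000,10.300,0.400] diag=45.545


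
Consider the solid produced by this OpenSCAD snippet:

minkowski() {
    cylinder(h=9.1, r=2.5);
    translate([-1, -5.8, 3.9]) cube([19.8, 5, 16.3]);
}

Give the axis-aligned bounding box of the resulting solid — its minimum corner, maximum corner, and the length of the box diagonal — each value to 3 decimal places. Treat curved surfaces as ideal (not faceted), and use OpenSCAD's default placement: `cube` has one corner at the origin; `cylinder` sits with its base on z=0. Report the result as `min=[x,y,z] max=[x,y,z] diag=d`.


min=[-3.500,-8.300,3.900] max=[21.300,1.700,29.300] diag=36.881

A = translate([-1, -5.8, 3.9]) cube([19.8, 5, 16.3]) → bbox [-1,-5.8,3.9] .. [18.8,-0.8,20.2]
B = cylinder(h=9.1, r=2.5) → bbox [-2.5,-2.5,0] .. [2.5,2.5,9.1]
lo = A.lo+B.lo = [-1-2.5, -5.8-2.5, 3.9+0] = [-3.500,-8.300,3.900]
hi = A.hi+B.hi = [18.8+2.5, -0.8+2.5, 20.2+9.1] = [21.300,1.700,29.300]
diag = √(24.8²+10²+25.4²) = √1360.2 = 36.881


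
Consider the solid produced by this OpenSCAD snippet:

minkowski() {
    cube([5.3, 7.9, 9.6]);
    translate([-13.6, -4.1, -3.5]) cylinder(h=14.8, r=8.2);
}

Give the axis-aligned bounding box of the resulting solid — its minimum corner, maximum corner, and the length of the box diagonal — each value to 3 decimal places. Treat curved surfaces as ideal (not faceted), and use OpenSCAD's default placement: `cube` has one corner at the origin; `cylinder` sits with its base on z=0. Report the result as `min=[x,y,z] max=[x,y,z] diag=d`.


min=[-21.800,-12.300,-3.500] max=[-0.100,12.000,20.900] diag=40.703

A = translate([-13.6, -4.1, -3.5]) cylinder(h=14.8, r=8.2) → bbox [-21.8,-12.3,-3.5] .. [-5.4,4.1,11.3]
B = cube([5.3, 7.9, 9.6]) → bbox [0,0,0] .. [5.3,7.9,9.6]
lo = A.lo+B.lo = [-21.8+0, -12.3+0, -3.5+0] = [-21.800,-12.300,-3.500]
hi = A.hi+B.hi = [-5.4+5.3, 4.1+7.9, 11.3+9.6] = [-0.100,12.000,20.900]
diag = √(21.7²+24.3²+24.4²) = √1656.74 = 40.703


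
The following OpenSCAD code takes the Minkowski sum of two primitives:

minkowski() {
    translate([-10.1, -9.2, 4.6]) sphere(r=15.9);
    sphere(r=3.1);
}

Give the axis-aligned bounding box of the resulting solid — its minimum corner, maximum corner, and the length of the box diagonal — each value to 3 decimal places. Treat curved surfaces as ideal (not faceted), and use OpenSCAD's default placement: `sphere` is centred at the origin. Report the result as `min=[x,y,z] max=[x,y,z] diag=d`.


A = translate([-10.1, -9.2, 4.6]) sphere(r=15.9) → bbox [-26,-25.1,-11.3] .. [5.8,6.7,20.5]
B = sphere(r=3.1) → bbox [-3.1,-3.1,-3.1] .. [3.1,3.1,3.1]
lo = A.lo+B.lo = [-26-3.1, -25.1-3.1, -11.3-3.1] = [-29.100,-28.200,-14.400]
hi = A.hi+B.hi = [5.8+3.1, 6.7+3.1, 20.5+3.1] = [8.900,9.800,23.600]
diag = √(38²+38²+38²) = √4332 = 65.818

min=[-29.100,-28.200,-14.400] max=[8.900,9.800,23.600] diag=65.818


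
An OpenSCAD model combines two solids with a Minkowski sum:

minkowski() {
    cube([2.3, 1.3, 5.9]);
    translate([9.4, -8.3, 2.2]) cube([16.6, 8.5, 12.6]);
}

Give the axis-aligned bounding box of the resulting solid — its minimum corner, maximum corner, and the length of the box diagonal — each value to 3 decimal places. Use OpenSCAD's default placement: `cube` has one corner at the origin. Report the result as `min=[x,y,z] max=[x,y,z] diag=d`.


A = translate([9.4, -8.3, 2.2]) cube([16.6, 8.5, 12.6]) → bbox [9.4,-8.3,2.2] .. [26,0.2,14.8]
B = cube([2.3, 1.3, 5.9]) → bbox [0,0,0] .. [2.3,1.3,5.9]
lo = A.lo+B.lo = [9.4+0, -8.3+0, 2.2+0] = [9.400,-8.300,2.200]
hi = A.hi+B.hi = [26+2.3, 0.2+1.3, 14.8+5.9] = [28.300,1.500,20.700]
diag = √(18.9²+9.8²+18.5²) = √795.5 = 28.205

min=[9.400,-8.300,2.200] max=[28.300,1.500,20.700] diag=28.205


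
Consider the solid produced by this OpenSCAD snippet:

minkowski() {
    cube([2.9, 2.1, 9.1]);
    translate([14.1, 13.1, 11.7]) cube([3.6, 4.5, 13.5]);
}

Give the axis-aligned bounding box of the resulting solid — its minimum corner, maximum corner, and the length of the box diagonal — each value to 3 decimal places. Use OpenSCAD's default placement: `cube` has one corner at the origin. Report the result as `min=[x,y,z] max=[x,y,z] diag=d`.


min=[14.100,13.100,11.700] max=[20.600,19.700,34.300] diag=24.425

A = translate([14.1, 13.1, 11.7]) cube([3.6, 4.5, 13.5]) → bbox [14.1,13.1,11.7] .. [17.7,17.6,25.2]
B = cube([2.9, 2.1, 9.1]) → bbox [0,0,0] .. [2.9,2.1,9.1]
lo = A.lo+B.lo = [14.1+0, 13.1+0, 11.7+0] = [14.100,13.100,11.700]
hi = A.hi+B.hi = [17.7+2.9, 17.6+2.1, 25.2+9.1] = [20.600,19.700,34.300]
diag = √(6.5²+6.6²+22.6²) = √596.57 = 24.425


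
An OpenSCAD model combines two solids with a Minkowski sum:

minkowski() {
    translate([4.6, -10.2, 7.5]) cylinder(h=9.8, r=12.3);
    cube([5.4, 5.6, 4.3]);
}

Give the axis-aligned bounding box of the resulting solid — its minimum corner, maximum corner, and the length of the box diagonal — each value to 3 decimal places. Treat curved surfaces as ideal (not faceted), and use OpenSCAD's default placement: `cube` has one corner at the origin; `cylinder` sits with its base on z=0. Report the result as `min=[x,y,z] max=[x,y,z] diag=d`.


A = translate([4.6, -10.2, 7.5]) cylinder(h=9.8, r=12.3) → bbox [-7.7,-22.5,7.5] .. [16.9,2.1,17.3]
B = cube([5.4, 5.6, 4.3]) → bbox [0,0,0] .. [5.4,5.6,4.3]
lo = A.lo+B.lo = [-7.7+0, -22.5+0, 7.5+0] = [-7.700,-22.500,7.500]
hi = A.hi+B.hi = [16.9+5.4, 2.1+5.6, 17.3+4.3] = [22.300,7.700,21.600]
diag = √(30²+30.2²+14.1²) = √2010.85 = 44.843

min=[-7.700,-22.500,7.500] max=[22.300,7.700,21.600] diag=44.843


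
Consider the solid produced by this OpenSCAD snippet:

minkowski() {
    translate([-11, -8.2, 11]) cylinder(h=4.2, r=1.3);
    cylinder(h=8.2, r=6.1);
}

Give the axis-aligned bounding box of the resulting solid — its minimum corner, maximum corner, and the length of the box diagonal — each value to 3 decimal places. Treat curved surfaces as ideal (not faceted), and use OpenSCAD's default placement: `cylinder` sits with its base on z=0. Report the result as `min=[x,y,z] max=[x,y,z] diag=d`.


min=[-18.400,-15.600,11.000] max=[-3.600,-0.800,23.400] diag=24.328

A = translate([-11, -8.2, 11]) cylinder(h=4.2, r=1.3) → bbox [-12.3,-9.5,11] .. [-9.7,-6.9,15.2]
B = cylinder(h=8.2, r=6.1) → bbox [-6.1,-6.1,0] .. [6.1,6.1,8.2]
lo = A.lo+B.lo = [-12.3-6.1, -9.5-6.1, 11+0] = [-18.400,-15.600,11.000]
hi = A.hi+B.hi = [-9.7+6.1, -6.9+6.1, 15.2+8.2] = [-3.600,-0.800,23.400]
diag = √(14.8²+14.8²+12.4²) = √591.84 = 24.328


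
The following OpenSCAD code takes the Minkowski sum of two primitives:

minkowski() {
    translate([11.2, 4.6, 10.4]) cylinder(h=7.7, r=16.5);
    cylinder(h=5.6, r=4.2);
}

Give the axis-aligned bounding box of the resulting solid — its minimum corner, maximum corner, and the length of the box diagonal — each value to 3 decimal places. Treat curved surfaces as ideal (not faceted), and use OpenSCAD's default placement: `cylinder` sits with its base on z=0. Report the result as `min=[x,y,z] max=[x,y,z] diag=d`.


A = translate([11.2, 4.6, 10.4]) cylinder(h=7.7, r=16.5) → bbox [-5.3,-11.9,10.4] .. [27.7,21.1,18.1]
B = cylinder(h=5.6, r=4.2) → bbox [-4.2,-4.2,0] .. [4.2,4.2,5.6]
lo = A.lo+B.lo = [-5.3-4.2, -11.9-4.2, 10.4+0] = [-9.500,-16.100,10.400]
hi = A.hi+B.hi = [27.7+4.2, 21.1+4.2, 18.1+5.6] = [31.900,25.300,23.700]
diag = √(41.4²+41.4²+13.3²) = √3604.81 = 60.040

min=[-9.500,-16.100,10.400] max=[31.900,25.300,23.700] diag=60.040


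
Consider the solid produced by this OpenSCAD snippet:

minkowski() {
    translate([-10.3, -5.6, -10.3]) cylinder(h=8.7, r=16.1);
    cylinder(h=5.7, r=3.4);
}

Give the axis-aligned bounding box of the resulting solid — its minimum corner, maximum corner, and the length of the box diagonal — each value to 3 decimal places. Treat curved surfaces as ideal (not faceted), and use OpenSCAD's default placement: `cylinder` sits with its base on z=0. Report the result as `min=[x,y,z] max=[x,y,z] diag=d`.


min=[-29.800,-25.100,-10.300] max=[9.200,13.900,4.100] diag=57.003

A = translate([-10.3, -5.6, -10.3]) cylinder(h=8.7, r=16.1) → bbox [-26.4,-21.7,-10.3] .. [5.8,10.5,-1.6]
B = cylinder(h=5.7, r=3.4) → bbox [-3.4,-3.4,0] .. [3.4,3.4,5.7]
lo = A.lo+B.lo = [-26.4-3.4, -21.7-3.4, -10.3+0] = [-29.800,-25.100,-10.300]
hi = A.hi+B.hi = [5.8+3.4, 10.5+3.4, -1.6+5.7] = [9.200,13.900,4.100]
diag = √(39²+39²+14.4²) = √3249.36 = 57.003


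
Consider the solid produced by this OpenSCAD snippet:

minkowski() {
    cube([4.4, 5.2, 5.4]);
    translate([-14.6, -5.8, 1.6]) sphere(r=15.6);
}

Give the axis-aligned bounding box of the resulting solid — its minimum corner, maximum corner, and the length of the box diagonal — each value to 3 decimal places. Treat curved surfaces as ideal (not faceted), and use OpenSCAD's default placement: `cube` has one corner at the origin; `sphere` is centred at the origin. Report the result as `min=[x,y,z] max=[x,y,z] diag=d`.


min=[-30.200,-21.400,-14.000] max=[5.400,15.000,22.600] diag=62.705

A = translate([-14.6, -5.8, 1.6]) sphere(r=15.6) → bbox [-30.2,-21.4,-14] .. [1,9.8,17.2]
B = cube([4.4, 5.2, 5.4]) → bbox [0,0,0] .. [4.4,5.2,5.4]
lo = A.lo+B.lo = [-30.2+0, -21.4+0, -14+0] = [-30.200,-21.400,-14.000]
hi = A.hi+B.hi = [1+4.4, 9.8+5.2, 17.2+5.4] = [5.400,15.000,22.600]
diag = √(35.6²+36.4²+36.6²) = √3931.88 = 62.705


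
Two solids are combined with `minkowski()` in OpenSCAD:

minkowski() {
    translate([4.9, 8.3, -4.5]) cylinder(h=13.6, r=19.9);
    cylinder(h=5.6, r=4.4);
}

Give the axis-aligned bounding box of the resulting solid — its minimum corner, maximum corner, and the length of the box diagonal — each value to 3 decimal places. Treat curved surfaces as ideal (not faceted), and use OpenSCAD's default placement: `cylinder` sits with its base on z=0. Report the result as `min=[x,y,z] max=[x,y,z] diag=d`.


min=[-19.400,-16.000,-4.500] max=[29.200,32.600,14.700] diag=71.362

A = translate([4.9, 8.3, -4.5]) cylinder(h=13.6, r=19.9) → bbox [-15,-11.6,-4.5] .. [24.8,28.2,9.1]
B = cylinder(h=5.6, r=4.4) → bbox [-4.4,-4.4,0] .. [4.4,4.4,5.6]
lo = A.lo+B.lo = [-15-4.4, -11.6-4.4, -4.5+0] = [-19.400,-16.000,-4.500]
hi = A.hi+B.hi = [24.8+4.4, 28.2+4.4, 9.1+5.6] = [29.200,32.600,14.700]
diag = √(48.6²+48.6²+19.2²) = √5092.56 = 71.362


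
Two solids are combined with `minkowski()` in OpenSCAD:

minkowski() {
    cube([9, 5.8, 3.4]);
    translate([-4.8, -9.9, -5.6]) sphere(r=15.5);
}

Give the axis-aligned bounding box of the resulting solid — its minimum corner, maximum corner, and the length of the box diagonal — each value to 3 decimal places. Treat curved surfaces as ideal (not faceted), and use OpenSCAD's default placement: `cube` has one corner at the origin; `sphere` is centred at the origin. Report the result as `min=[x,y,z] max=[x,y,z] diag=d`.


min=[-20.300,-25.400,-21.100] max=[19.700,11.400,13.300] diag=64.324

A = translate([-4.8, -9.9, -5.6]) sphere(r=15.5) → bbox [-20.3,-25.4,-21.1] .. [10.7,5.6,9.9]
B = cube([9, 5.8, 3.4]) → bbox [0,0,0] .. [9,5.8,3.4]
lo = A.lo+B.lo = [-20.3+0, -25.4+0, -21.1+0] = [-20.300,-25.400,-21.100]
hi = A.hi+B.hi = [10.7+9, 5.6+5.8, 9.9+3.4] = [19.700,11.400,13.300]
diag = √(40²+36.8²+34.4²) = √4137.6 = 64.324


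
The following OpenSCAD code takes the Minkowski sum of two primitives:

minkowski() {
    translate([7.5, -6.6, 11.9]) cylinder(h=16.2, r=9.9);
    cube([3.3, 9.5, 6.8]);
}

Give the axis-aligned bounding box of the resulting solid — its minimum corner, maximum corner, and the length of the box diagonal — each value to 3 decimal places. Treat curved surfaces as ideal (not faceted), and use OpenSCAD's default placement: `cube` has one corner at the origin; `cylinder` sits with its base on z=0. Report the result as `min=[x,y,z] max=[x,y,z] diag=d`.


A = translate([7.5, -6.6, 11.9]) cylinder(h=16.2, r=9.9) → bbox [-2.4,-16.5,11.9] .. [17.4,3.3,28.1]
B = cube([3.3, 9.5, 6.8]) → bbox [0,0,0] .. [3.3,9.5,6.8]
lo = A.lo+B.lo = [-2.4+0, -16.5+0, 11.9+0] = [-2.400,-16.500,11.900]
hi = A.hi+B.hi = [17.4+3.3, 3.3+9.5, 28.1+6.8] = [20.700,12.800,34.900]
diag = √(23.1²+29.3²+23²) = √1921.1 = 43.830

min=[-2.400,-16.500,11.900] max=[20.700,12.800,34.900] diag=43.830


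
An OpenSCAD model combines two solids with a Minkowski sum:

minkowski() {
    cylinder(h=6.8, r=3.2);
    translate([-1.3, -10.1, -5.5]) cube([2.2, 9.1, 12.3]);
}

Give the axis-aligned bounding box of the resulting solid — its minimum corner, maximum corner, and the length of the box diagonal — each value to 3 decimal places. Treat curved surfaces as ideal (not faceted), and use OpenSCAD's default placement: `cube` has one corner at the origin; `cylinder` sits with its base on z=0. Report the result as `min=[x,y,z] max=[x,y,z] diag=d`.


A = translate([-1.3, -10.1, -5.5]) cube([2.2, 9.1, 12.3]) → bbox [-1.3,-10.1,-5.5] .. [0.9,-1,6.8]
B = cylinder(h=6.8, r=3.2) → bbox [-3.2,-3.2,0] .. [3.2,3.2,6.8]
lo = A.lo+B.lo = [-1.3-3.2, -10.1-3.2, -5.5+0] = [-4.500,-13.300,-5.500]
hi = A.hi+B.hi = [0.9+3.2, -1+3.2, 6.8+6.8] = [4.100,2.200,13.600]
diag = √(8.6²+15.5²+19.1²) = √679.02 = 26.058

min=[-4.500,-13.300,-5.500] max=[4.100,2.200,13.600] diag=26.058


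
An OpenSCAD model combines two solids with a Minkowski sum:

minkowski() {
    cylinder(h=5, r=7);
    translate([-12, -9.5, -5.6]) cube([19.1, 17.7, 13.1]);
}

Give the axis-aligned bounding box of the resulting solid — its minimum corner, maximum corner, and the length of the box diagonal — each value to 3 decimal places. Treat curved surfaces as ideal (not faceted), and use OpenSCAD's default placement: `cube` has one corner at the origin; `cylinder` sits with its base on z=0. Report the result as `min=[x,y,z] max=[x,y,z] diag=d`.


A = translate([-12, -9.5, -5.6]) cube([19.1, 17.7, 13.1]) → bbox [-12,-9.5,-5.6] .. [7.1,8.2,7.5]
B = cylinder(h=5, r=7) → bbox [-7,-7,0] .. [7,7,5]
lo = A.lo+B.lo = [-12-7, -9.5-7, -5.6+0] = [-19.000,-16.500,-5.600]
hi = A.hi+B.hi = [7.1+7, 8.2+7, 7.5+5] = [14.100,15.200,12.500]
diag = √(33.1²+31.7²+18.1²) = √2428.11 = 49.276

min=[-19.000,-16.500,-5.600] max=[14.100,15.200,12.500] diag=49.276


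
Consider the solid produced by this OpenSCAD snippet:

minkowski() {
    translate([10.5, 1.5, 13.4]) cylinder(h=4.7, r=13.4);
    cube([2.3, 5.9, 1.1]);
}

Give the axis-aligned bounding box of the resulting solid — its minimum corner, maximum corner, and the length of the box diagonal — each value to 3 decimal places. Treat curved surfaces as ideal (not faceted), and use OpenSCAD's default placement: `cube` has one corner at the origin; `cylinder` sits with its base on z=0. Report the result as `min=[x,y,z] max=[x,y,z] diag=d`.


min=[-2.900,-11.900,13.400] max=[26.200,20.800,19.200] diag=44.156

A = translate([10.5, 1.5, 13.4]) cylinder(h=4.7, r=13.4) → bbox [-2.9,-11.9,13.4] .. [23.9,14.9,18.1]
B = cube([2.3, 5.9, 1.1]) → bbox [0,0,0] .. [2.3,5.9,1.1]
lo = A.lo+B.lo = [-2.9+0, -11.9+0, 13.4+0] = [-2.900,-11.900,13.400]
hi = A.hi+B.hi = [23.9+2.3, 14.9+5.9, 18.1+1.1] = [26.200,20.800,19.200]
diag = √(29.1²+32.7²+5.8²) = √1949.74 = 44.156


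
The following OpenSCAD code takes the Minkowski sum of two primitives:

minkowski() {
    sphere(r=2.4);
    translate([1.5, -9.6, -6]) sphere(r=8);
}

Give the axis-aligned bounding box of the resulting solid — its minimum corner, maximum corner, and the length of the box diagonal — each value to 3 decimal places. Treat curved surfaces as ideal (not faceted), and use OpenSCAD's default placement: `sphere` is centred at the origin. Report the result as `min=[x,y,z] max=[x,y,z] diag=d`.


A = translate([1.5, -9.6, -6]) sphere(r=8) → bbox [-6.5,-17.6,-14] .. [9.5,-1.6,2]
B = sphere(r=2.4) → bbox [-2.4,-2.4,-2.4] .. [2.4,2.4,2.4]
lo = A.lo+B.lo = [-6.5-2.4, -17.6-2.4, -14-2.4] = [-8.900,-20.000,-16.400]
hi = A.hi+B.hi = [9.5+2.4, -1.6+2.4, 2+2.4] = [11.900,0.800,4.400]
diag = √(20.8²+20.8²+20.8²) = √1297.92 = 36.027

min=[-8.900,-20.000,-16.400] max=[11.900,0.800,4.400] diag=36.027


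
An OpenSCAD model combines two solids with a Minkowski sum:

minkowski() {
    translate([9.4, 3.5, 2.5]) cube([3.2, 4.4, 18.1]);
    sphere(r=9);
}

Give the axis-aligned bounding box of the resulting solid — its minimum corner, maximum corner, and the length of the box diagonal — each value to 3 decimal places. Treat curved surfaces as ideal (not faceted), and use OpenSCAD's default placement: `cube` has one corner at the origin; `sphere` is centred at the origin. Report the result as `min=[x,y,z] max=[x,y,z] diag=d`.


A = translate([9.4, 3.5, 2.5]) cube([3.2, 4.4, 18.1]) → bbox [9.4,3.5,2.5] .. [12.6,7.9,20.6]
B = sphere(r=9) → bbox [-9,-9,-9] .. [9,9,9]
lo = A.lo+B.lo = [9.4-9, 3.5-9, 2.5-9] = [0.400,-5.500,-6.500]
hi = A.hi+B.hi = [12.6+9, 7.9+9, 20.6+9] = [21.600,16.900,29.600]
diag = √(21.2²+22.4²+36.1²) = √2254.41 = 47.481

min=[0.400,-5.500,-6.500] max=[21.600,16.900,29.600] diag=47.481


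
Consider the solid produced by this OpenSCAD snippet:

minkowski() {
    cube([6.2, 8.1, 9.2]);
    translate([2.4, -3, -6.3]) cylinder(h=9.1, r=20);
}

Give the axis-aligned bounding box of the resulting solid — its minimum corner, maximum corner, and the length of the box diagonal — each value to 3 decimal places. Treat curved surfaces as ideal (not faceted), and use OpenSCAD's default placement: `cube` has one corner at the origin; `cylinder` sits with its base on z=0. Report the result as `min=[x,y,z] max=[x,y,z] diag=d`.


A = translate([2.4, -3, -6.3]) cylinder(h=9.1, r=20) → bbox [-17.6,-23,-6.3] .. [22.4,17,2.8]
B = cube([6.2, 8.1, 9.2]) → bbox [0,0,0] .. [6.2,8.1,9.2]
lo = A.lo+B.lo = [-17.6+0, -23+0, -6.3+0] = [-17.600,-23.000,-6.300]
hi = A.hi+B.hi = [22.4+6.2, 17+8.1, 2.8+9.2] = [28.600,25.100,12.000]
diag = √(46.2²+48.1²+18.3²) = √4782.94 = 69.159

min=[-17.600,-23.000,-6.300] max=[28.600,25.100,12.000] diag=69.159


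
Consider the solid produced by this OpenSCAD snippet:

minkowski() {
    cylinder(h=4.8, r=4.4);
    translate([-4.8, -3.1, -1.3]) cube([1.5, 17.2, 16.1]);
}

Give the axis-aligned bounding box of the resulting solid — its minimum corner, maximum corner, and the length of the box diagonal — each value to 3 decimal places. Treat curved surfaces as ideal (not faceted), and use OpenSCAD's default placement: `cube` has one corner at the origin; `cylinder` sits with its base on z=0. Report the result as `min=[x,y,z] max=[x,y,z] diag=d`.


min=[-9.200,-7.500,-1.300] max=[1.100,18.500,19.600] diag=34.913

A = translate([-4.8, -3.1, -1.3]) cube([1.5, 17.2, 16.1]) → bbox [-4.8,-3.1,-1.3] .. [-3.3,14.1,14.8]
B = cylinder(h=4.8, r=4.4) → bbox [-4.4,-4.4,0] .. [4.4,4.4,4.8]
lo = A.lo+B.lo = [-4.8-4.4, -3.1-4.4, -1.3+0] = [-9.200,-7.500,-1.300]
hi = A.hi+B.hi = [-3.3+4.4, 14.1+4.4, 14.8+4.8] = [1.100,18.500,19.600]
diag = √(10.3²+26²+20.9²) = √1218.9 = 34.913


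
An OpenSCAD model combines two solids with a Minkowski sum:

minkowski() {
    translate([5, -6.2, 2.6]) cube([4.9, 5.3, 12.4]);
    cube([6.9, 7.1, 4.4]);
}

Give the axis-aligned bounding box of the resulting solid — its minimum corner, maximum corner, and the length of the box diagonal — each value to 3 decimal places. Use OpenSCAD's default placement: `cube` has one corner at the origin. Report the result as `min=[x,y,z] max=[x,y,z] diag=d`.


min=[5.000,-6.200,2.600] max=[16.800,6.200,19.400] diag=23.984

A = translate([5, -6.2, 2.6]) cube([4.9, 5.3, 12.4]) → bbox [5,-6.2,2.6] .. [9.9,-0.9,15]
B = cube([6.9, 7.1, 4.4]) → bbox [0,0,0] .. [6.9,7.1,4.4]
lo = A.lo+B.lo = [5+0, -6.2+0, 2.6+0] = [5.000,-6.200,2.600]
hi = A.hi+B.hi = [9.9+6.9, -0.9+7.1, 15+4.4] = [16.800,6.200,19.400]
diag = √(11.8²+12.4²+16.8²) = √575.24 = 23.984


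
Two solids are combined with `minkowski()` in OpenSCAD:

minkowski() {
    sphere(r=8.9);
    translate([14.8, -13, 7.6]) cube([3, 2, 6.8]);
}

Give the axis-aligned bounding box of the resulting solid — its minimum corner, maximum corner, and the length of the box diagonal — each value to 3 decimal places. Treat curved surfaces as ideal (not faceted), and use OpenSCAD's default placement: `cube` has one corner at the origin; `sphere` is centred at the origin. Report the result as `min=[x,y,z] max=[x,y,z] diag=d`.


min=[5.900,-21.900,-1.300] max=[26.700,-2.100,23.300] diag=37.813

A = translate([14.8, -13, 7.6]) cube([3, 2, 6.8]) → bbox [14.8,-13,7.6] .. [17.8,-11,14.4]
B = sphere(r=8.9) → bbox [-8.9,-8.9,-8.9] .. [8.9,8.9,8.9]
lo = A.lo+B.lo = [14.8-8.9, -13-8.9, 7.6-8.9] = [5.900,-21.900,-1.300]
hi = A.hi+B.hi = [17.8+8.9, -11+8.9, 14.4+8.9] = [26.700,-2.100,23.300]
diag = √(20.8²+19.8²+24.6²) = √1429.84 = 37.813


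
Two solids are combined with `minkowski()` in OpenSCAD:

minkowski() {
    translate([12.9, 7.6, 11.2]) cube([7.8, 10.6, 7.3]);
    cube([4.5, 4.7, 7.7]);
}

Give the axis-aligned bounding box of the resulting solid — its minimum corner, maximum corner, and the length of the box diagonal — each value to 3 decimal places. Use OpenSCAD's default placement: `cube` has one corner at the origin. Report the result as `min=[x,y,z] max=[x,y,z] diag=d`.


min=[12.900,7.600,11.200] max=[25.200,22.900,26.200] diag=24.706

A = translate([12.9, 7.6, 11.2]) cube([7.8, 10.6, 7.3]) → bbox [12.9,7.6,11.2] .. [20.7,18.2,18.5]
B = cube([4.5, 4.7, 7.7]) → bbox [0,0,0] .. [4.5,4.7,7.7]
lo = A.lo+B.lo = [12.9+0, 7.6+0, 11.2+0] = [12.900,7.600,11.200]
hi = A.hi+B.hi = [20.7+4.5, 18.2+4.7, 18.5+7.7] = [25.200,22.900,26.200]
diag = √(12.3²+15.3²+15²) = √610.38 = 24.706


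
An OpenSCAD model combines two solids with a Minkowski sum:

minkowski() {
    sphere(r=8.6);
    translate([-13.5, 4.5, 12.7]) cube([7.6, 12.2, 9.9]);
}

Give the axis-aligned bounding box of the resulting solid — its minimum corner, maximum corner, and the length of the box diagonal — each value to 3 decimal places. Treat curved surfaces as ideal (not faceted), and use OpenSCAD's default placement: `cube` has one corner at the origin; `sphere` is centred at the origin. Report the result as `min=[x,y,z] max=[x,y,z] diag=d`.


min=[-22.100,-4.100,4.100] max=[2.700,25.300,31.200] diag=47.051

A = translate([-13.5, 4.5, 12.7]) cube([7.6, 12.2, 9.9]) → bbox [-13.5,4.5,12.7] .. [-5.9,16.7,22.6]
B = sphere(r=8.6) → bbox [-8.6,-8.6,-8.6] .. [8.6,8.6,8.6]
lo = A.lo+B.lo = [-13.5-8.6, 4.5-8.6, 12.7-8.6] = [-22.100,-4.100,4.100]
hi = A.hi+B.hi = [-5.9+8.6, 16.7+8.6, 22.6+8.6] = [2.700,25.300,31.200]
diag = √(24.8²+29.4²+27.1²) = √2213.81 = 47.051


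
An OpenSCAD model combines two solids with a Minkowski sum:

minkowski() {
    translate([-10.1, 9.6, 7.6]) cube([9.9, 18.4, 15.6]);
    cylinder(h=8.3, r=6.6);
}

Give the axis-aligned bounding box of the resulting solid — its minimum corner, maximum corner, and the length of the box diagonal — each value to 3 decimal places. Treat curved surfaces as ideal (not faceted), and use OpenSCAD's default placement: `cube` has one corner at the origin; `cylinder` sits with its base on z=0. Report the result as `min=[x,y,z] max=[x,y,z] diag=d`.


min=[-16.700,3.000,7.600] max=[6.400,34.600,31.500] diag=45.863

A = translate([-10.1, 9.6, 7.6]) cube([9.9, 18.4, 15.6]) → bbox [-10.1,9.6,7.6] .. [-0.2,28,23.2]
B = cylinder(h=8.3, r=6.6) → bbox [-6.6,-6.6,0] .. [6.6,6.6,8.3]
lo = A.lo+B.lo = [-10.1-6.6, 9.6-6.6, 7.6+0] = [-16.700,3.000,7.600]
hi = A.hi+B.hi = [-0.2+6.6, 28+6.6, 23.2+8.3] = [6.400,34.600,31.500]
diag = √(23.1²+31.6²+23.9²) = √2103.38 = 45.863


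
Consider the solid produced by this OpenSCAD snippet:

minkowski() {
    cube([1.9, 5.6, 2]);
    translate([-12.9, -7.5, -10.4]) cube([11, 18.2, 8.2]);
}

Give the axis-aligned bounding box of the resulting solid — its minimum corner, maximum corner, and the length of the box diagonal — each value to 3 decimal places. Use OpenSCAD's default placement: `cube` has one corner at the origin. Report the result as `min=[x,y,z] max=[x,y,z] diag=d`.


A = translate([-12.9, -7.5, -10.4]) cube([11, 18.2, 8.2]) → bbox [-12.9,-7.5,-10.4] .. [-1.9,10.7,-2.2]
B = cube([1.9, 5.6, 2]) → bbox [0,0,0] .. [1.9,5.6,2]
lo = A.lo+B.lo = [-12.9+0, -7.5+0, -10.4+0] = [-12.900,-7.500,-10.400]
hi = A.hi+B.hi = [-1.9+1.9, 10.7+5.6, -2.2+2] = [0.000,16.300,-0.200]
diag = √(12.9²+23.8²+10.2²) = √836.89 = 28.929

min=[-12.900,-7.500,-10.400] max=[0.000,16.300,-0.200] diag=28.929


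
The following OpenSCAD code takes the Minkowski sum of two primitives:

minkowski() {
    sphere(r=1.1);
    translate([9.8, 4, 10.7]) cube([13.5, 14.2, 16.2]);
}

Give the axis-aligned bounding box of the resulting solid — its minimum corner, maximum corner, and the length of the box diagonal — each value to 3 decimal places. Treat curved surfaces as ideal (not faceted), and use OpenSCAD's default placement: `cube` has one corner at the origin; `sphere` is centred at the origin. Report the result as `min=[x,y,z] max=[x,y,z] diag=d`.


A = translate([9.8, 4, 10.7]) cube([13.5, 14.2, 16.2]) → bbox [9.8,4,10.7] .. [23.3,18.2,26.9]
B = sphere(r=1.1) → bbox [-1.1,-1.1,-1.1] .. [1.1,1.1,1.1]
lo = A.lo+B.lo = [9.8-1.1, 4-1.1, 10.7-1.1] = [8.700,2.900,9.600]
hi = A.hi+B.hi = [23.3+1.1, 18.2+1.1, 26.9+1.1] = [24.400,19.300,28.000]
diag = √(15.7²+16.4²+18.4²) = √854.01 = 29.223

min=[8.700,2.900,9.600] max=[24.400,19.300,28.000] diag=29.223


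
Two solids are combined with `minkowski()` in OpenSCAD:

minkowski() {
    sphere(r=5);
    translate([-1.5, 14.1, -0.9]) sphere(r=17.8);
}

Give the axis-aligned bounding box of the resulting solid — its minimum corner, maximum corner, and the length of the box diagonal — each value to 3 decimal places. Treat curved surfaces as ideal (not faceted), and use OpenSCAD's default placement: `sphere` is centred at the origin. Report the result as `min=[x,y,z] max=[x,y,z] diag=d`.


min=[-24.300,-8.700,-23.700] max=[21.300,36.900,21.900] diag=78.982

A = translate([-1.5, 14.1, -0.9]) sphere(r=17.8) → bbox [-19.3,-3.7,-18.7] .. [16.3,31.9,16.9]
B = sphere(r=5) → bbox [-5,-5,-5] .. [5,5,5]
lo = A.lo+B.lo = [-19.3-5, -3.7-5, -18.7-5] = [-24.300,-8.700,-23.700]
hi = A.hi+B.hi = [16.3+5, 31.9+5, 16.9+5] = [21.300,36.900,21.900]
diag = √(45.6²+45.6²+45.6²) = √6238.08 = 78.982


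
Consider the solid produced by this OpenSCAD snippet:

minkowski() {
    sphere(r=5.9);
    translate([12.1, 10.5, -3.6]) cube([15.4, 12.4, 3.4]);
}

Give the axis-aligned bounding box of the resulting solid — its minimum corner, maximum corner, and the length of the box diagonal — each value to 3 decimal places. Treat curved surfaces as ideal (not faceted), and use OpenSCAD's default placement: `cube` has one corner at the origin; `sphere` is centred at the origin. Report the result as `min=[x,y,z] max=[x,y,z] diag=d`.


min=[6.200,4.600,-9.500] max=[33.400,28.800,5.700] diag=39.453

A = translate([12.1, 10.5, -3.6]) cube([15.4, 12.4, 3.4]) → bbox [12.1,10.5,-3.6] .. [27.5,22.9,-0.2]
B = sphere(r=5.9) → bbox [-5.9,-5.9,-5.9] .. [5.9,5.9,5.9]
lo = A.lo+B.lo = [12.1-5.9, 10.5-5.9, -3.6-5.9] = [6.200,4.600,-9.500]
hi = A.hi+B.hi = [27.5+5.9, 22.9+5.9, -0.2+5.9] = [33.400,28.800,5.700]
diag = √(27.2²+24.2²+15.2²) = √1556.52 = 39.453


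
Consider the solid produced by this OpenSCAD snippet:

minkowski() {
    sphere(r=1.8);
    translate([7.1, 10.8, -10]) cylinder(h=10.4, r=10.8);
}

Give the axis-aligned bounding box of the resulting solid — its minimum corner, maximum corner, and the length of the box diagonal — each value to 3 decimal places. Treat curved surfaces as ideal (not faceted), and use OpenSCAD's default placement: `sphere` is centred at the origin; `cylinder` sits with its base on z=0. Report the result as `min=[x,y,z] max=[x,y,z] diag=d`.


A = translate([7.1, 10.8, -10]) cylinder(h=10.4, r=10.8) → bbox [-3.7,0,-10] .. [17.9,21.6,0.4]
B = sphere(r=1.8) → bbox [-1.8,-1.8,-1.8] .. [1.8,1.8,1.8]
lo = A.lo+B.lo = [-3.7-1.8, 0-1.8, -10-1.8] = [-5.500,-1.800,-11.800]
hi = A.hi+B.hi = [17.9+1.8, 21.6+1.8, 0.4+1.8] = [19.700,23.400,2.200]
diag = √(25.2²+25.2²+14²) = √1466.08 = 38.289

min=[-5.500,-1.800,-11.800] max=[19.700,23.400,2.200] diag=38.289


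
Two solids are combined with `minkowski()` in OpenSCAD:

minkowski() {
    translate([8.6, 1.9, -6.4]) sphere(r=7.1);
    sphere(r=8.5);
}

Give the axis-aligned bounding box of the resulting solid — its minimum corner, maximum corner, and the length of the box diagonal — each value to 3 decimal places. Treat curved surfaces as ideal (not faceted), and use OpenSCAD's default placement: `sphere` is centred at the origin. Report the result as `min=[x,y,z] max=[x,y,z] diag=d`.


min=[-7.000,-13.700,-22.000] max=[24.200,17.500,9.200] diag=54.040

A = translate([8.6, 1.9, -6.4]) sphere(r=7.1) → bbox [1.5,-5.2,-13.5] .. [15.7,9,0.7]
B = sphere(r=8.5) → bbox [-8.5,-8.5,-8.5] .. [8.5,8.5,8.5]
lo = A.lo+B.lo = [1.5-8.5, -5.2-8.5, -13.5-8.5] = [-7.000,-13.700,-22.000]
hi = A.hi+B.hi = [15.7+8.5, 9+8.5, 0.7+8.5] = [24.200,17.500,9.200]
diag = √(31.2²+31.2²+31.2²) = √2920.32 = 54.040


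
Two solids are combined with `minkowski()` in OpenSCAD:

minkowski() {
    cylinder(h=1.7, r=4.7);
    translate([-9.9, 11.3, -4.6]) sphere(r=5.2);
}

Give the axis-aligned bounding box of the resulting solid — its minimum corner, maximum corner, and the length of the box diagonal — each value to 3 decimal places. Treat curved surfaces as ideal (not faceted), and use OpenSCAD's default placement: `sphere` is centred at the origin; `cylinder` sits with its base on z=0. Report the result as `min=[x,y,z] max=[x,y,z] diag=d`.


min=[-19.800,1.400,-9.800] max=[0.000,21.200,2.300] diag=30.504

A = translate([-9.9, 11.3, -4.6]) sphere(r=5.2) → bbox [-15.1,6.1,-9.8] .. [-4.7,16.5,0.6]
B = cylinder(h=1.7, r=4.7) → bbox [-4.7,-4.7,0] .. [4.7,4.7,1.7]
lo = A.lo+B.lo = [-15.1-4.7, 6.1-4.7, -9.8+0] = [-19.800,1.400,-9.800]
hi = A.hi+B.hi = [-4.7+4.7, 16.5+4.7, 0.6+1.7] = [0.000,21.200,2.300]
diag = √(19.8²+19.8²+12.1²) = √930.49 = 30.504


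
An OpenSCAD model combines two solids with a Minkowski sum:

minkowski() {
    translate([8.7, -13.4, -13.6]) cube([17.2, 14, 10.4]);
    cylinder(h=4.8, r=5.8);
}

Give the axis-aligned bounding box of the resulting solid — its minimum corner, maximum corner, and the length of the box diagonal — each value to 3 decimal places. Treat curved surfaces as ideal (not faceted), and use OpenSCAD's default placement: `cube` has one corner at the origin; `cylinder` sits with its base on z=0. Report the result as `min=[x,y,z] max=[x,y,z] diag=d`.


A = translate([8.7, -13.4, -13.6]) cube([17.2, 14, 10.4]) → bbox [8.7,-13.4,-13.6] .. [25.9,0.6,-3.2]
B = cylinder(h=4.8, r=5.8) → bbox [-5.8,-5.8,0] .. [5.8,5.8,4.8]
lo = A.lo+B.lo = [8.7-5.8, -13.4-5.8, -13.6+0] = [2.900,-19.200,-13.600]
hi = A.hi+B.hi = [25.9+5.8, 0.6+5.8, -3.2+4.8] = [31.700,6.400,1.600]
diag = √(28.8²+25.6²+15.2²) = √1715.84 = 41.423

min=[2.900,-19.200,-13.600] max=[31.700,6.400,1.600] diag=41.423


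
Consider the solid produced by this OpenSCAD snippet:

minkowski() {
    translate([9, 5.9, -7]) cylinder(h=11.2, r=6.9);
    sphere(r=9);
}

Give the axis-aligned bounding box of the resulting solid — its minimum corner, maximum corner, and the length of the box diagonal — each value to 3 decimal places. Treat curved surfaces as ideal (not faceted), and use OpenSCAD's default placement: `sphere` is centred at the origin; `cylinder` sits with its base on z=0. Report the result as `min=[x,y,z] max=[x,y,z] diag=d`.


A = translate([9, 5.9, -7]) cylinder(h=11.2, r=6.9) → bbox [2.1,-1,-7] .. [15.9,12.8,4.2]
B = sphere(r=9) → bbox [-9,-9,-9] .. [9,9,9]
lo = A.lo+B.lo = [2.1-9, -1-9, -7-9] = [-6.900,-10.000,-16.000]
hi = A.hi+B.hi = [15.9+9, 12.8+9, 4.2+9] = [24.900,21.800,13.200]
diag = √(31.8²+31.8²+29.2²) = √2875.12 = 53.620

min=[-6.900,-10.000,-16.000] max=[24.900,21.800,13.200] diag=53.620


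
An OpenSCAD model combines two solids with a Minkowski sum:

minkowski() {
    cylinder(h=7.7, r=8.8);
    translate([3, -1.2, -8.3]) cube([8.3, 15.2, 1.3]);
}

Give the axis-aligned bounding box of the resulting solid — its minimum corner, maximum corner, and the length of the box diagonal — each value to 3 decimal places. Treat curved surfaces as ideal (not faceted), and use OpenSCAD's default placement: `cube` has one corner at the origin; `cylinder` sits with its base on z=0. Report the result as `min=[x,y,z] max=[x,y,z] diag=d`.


A = translate([3, -1.2, -8.3]) cube([8.3, 15.2, 1.3]) → bbox [3,-1.2,-8.3] .. [11.3,14,-7]
B = cylinder(h=7.7, r=8.8) → bbox [-8.8,-8.8,0] .. [8.8,8.8,7.7]
lo = A.lo+B.lo = [3-8.8, -1.2-8.8, -8.3+0] = [-5.800,-10.000,-8.300]
hi = A.hi+B.hi = [11.3+8.8, 14+8.8, -7+7.7] = [20.100,22.800,0.700]
diag = √(25.9²+32.8²+9²) = √1827.65 = 42.751

min=[-5.800,-10.000,-8.300] max=[20.100,22.800,0.700] diag=42.751


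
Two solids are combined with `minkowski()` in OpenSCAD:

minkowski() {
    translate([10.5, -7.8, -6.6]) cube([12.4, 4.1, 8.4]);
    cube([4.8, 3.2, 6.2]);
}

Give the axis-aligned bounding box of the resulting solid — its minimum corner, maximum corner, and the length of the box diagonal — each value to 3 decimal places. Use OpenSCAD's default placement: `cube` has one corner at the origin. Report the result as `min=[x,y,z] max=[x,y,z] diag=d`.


A = translate([10.5, -7.8, -6.6]) cube([12.4, 4.1, 8.4]) → bbox [10.5,-7.8,-6.6] .. [22.9,-3.7,1.8]
B = cube([4.8, 3.2, 6.2]) → bbox [0,0,0] .. [4.8,3.2,6.2]
lo = A.lo+B.lo = [10.5+0, -7.8+0, -6.6+0] = [10.500,-7.800,-6.600]
hi = A.hi+B.hi = [22.9+4.8, -3.7+3.2, 1.8+6.2] = [27.700,-0.500,8.000]
diag = √(17.2²+7.3²+14.6²) = √562.29 = 23.713

min=[10.500,-7.800,-6.600] max=[27.700,-0.500,8.000] diag=23.713


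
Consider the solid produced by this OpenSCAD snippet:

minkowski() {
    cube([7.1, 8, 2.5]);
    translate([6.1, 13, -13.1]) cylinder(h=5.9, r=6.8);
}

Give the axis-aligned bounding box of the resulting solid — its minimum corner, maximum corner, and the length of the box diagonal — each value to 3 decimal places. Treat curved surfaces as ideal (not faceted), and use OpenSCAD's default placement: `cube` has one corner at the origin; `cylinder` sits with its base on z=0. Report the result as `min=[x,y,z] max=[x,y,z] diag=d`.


A = translate([6.1, 13, -13.1]) cylinder(h=5.9, r=6.8) → bbox [-0.7,6.2,-13.1] .. [12.9,19.8,-7.2]
B = cube([7.1, 8, 2.5]) → bbox [0,0,0] .. [7.1,8,2.5]
lo = A.lo+B.lo = [-0.7+0, 6.2+0, -13.1+0] = [-0.700,6.200,-13.100]
hi = A.hi+B.hi = [12.9+7.1, 19.8+8, -7.2+2.5] = [20.000,27.800,-4.700]
diag = √(20.7²+21.6²+8.4²) = √965.61 = 31.074

min=[-0.700,6.200,-13.100] max=[20.000,27.800,-4.700] diag=31.074


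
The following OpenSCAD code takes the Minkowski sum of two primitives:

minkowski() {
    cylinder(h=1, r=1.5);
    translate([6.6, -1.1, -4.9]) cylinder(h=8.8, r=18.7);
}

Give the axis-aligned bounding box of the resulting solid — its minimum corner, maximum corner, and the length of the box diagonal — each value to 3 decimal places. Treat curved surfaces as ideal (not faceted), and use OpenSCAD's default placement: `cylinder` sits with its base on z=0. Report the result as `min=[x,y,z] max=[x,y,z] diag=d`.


A = translate([6.6, -1.1, -4.9]) cylinder(h=8.8, r=18.7) → bbox [-12.1,-19.8,-4.9] .. [25.3,17.6,3.9]
B = cylinder(h=1, r=1.5) → bbox [-1.5,-1.5,0] .. [1.5,1.5,1]
lo = A.lo+B.lo = [-12.1-1.5, -19.8-1.5, -4.9+0] = [-13.600,-21.300,-4.900]
hi = A.hi+B.hi = [25.3+1.5, 17.6+1.5, 3.9+1] = [26.800,19.100,4.900]
diag = √(40.4²+40.4²+9.8²) = √3360.36 = 57.969

min=[-13.600,-21.300,-4.900] max=[26.800,19.100,4.900] diag=57.969


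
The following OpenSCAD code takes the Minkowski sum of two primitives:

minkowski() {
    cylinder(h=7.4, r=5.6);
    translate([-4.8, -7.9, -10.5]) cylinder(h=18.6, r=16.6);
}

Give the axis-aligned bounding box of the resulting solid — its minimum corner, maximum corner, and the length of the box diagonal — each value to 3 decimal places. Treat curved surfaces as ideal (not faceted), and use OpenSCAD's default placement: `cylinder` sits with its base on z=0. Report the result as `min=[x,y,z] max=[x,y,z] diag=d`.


A = translate([-4.8, -7.9, -10.5]) cylinder(h=18.6, r=16.6) → bbox [-21.4,-24.5,-10.5] .. [11.8,8.7,8.1]
B = cylinder(h=7.4, r=5.6) → bbox [-5.6,-5.6,0] .. [5.6,5.6,7.4]
lo = A.lo+B.lo = [-21.4-5.6, -24.5-5.6, -10.5+0] = [-27.000,-30.100,-10.500]
hi = A.hi+B.hi = [11.8+5.6, 8.7+5.6, 8.1+7.4] = [17.400,14.300,15.500]
diag = √(44.4²+44.4²+26²) = √4618.72 = 67.961

min=[-27.000,-30.100,-10.500] max=[17.400,14.300,15.500] diag=67.961


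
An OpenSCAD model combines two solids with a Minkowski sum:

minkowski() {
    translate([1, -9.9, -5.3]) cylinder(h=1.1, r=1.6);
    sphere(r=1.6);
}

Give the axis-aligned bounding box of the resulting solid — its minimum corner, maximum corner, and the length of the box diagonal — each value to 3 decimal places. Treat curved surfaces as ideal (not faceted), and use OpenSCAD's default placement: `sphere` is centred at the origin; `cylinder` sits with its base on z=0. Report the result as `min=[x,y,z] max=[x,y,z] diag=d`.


A = translate([1, -9.9, -5.3]) cylinder(h=1.1, r=1.6) → bbox [-0.6,-11.5,-5.3] .. [2.6,-8.3,-4.2]
B = sphere(r=1.6) → bbox [-1.6,-1.6,-1.6] .. [1.6,1.6,1.6]
lo = A.lo+B.lo = [-0.6-1.6, -11.5-1.6, -5.3-1.6] = [-2.200,-13.100,-6.900]
hi = A.hi+B.hi = [2.6+1.6, -8.3+1.6, -4.2+1.6] = [4.200,-6.700,-2.600]
diag = √(6.4²+6.4²+4.3²) = √100.41 = 10.020

min=[-2.200,-13.100,-6.900] max=[4.200,-6.700,-2.600] diag=10.020


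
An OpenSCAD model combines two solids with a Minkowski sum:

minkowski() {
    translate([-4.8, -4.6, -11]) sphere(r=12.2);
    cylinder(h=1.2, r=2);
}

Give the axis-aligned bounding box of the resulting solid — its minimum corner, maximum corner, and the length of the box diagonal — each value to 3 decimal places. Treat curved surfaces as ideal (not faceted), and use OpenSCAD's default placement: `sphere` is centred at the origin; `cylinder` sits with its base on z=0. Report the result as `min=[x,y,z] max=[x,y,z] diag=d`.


A = translate([-4.8, -4.6, -11]) sphere(r=12.2) → bbox [-17,-16.8,-23.2] .. [7.4,7.6,1.2]
B = cylinder(h=1.2, r=2) → bbox [-2,-2,0] .. [2,2,1.2]
lo = A.lo+B.lo = [-17-2, -16.8-2, -23.2+0] = [-19.000,-18.800,-23.200]
hi = A.hi+B.hi = [7.4+2, 7.6+2, 1.2+1.2] = [9.400,9.600,2.400]
diag = √(28.4²+28.4²+25.6²) = √2268.48 = 47.629

min=[-19.000,-18.800,-23.200] max=[9.400,9.600,2.400] diag=47.629
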